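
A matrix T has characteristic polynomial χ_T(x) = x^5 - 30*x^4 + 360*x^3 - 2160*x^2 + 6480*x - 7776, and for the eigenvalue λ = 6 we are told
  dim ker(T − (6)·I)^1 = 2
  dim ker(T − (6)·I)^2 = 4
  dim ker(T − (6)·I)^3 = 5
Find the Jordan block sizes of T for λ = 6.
Block sizes for λ = 6: [3, 2]

From the dimensions of kernels of powers, the number of Jordan blocks of size at least j is d_j − d_{j−1} where d_j = dim ker(N^j) (with d_0 = 0). Computing the differences gives [2, 2, 1].
The number of blocks of size exactly k is (#blocks of size ≥ k) − (#blocks of size ≥ k + 1), so the partition is: 1 block(s) of size 2, 1 block(s) of size 3.
In nonincreasing order the block sizes are [3, 2].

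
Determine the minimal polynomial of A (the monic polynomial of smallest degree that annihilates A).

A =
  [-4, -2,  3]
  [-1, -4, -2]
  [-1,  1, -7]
x^3 + 15*x^2 + 75*x + 125

The characteristic polynomial is χ_A(x) = (x + 5)^3, so the eigenvalues are known. The minimal polynomial is
  m_A(x) = Π_λ (x − λ)^{k_λ}
where k_λ is the size of the *largest* Jordan block for λ (equivalently, the smallest k with (A − λI)^k v = 0 for every generalised eigenvector v of λ).

  λ = -5: largest Jordan block has size 3, contributing (x + 5)^3

So m_A(x) = (x + 5)^3 = x^3 + 15*x^2 + 75*x + 125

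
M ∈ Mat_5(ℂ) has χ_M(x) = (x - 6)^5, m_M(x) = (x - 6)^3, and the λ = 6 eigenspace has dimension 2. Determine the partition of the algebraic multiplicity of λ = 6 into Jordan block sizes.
Block sizes for λ = 6: [3, 2]

Step 1 — from the characteristic polynomial, algebraic multiplicity of λ = 6 is 5. From dim ker(M − (6)·I) = 2, there are exactly 2 Jordan blocks for λ = 6.
Step 2 — from the minimal polynomial, the factor (x − 6)^3 tells us the largest block for λ = 6 has size 3.
Step 3 — with total size 5, 2 blocks, and largest block 3, the block sizes (in nonincreasing order) are [3, 2].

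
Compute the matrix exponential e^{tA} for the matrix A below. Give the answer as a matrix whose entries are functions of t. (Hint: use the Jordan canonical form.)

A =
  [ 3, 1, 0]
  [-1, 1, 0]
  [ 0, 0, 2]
e^{tA} =
  [t*exp(2*t) + exp(2*t), t*exp(2*t), 0]
  [-t*exp(2*t), -t*exp(2*t) + exp(2*t), 0]
  [0, 0, exp(2*t)]

Strategy: write A = P · J · P⁻¹ where J is a Jordan canonical form, so e^{tA} = P · e^{tJ} · P⁻¹, and e^{tJ} can be computed block-by-block.

A has Jordan form
J =
  [2, 1, 0]
  [0, 2, 0]
  [0, 0, 2]
(up to reordering of blocks).

Per-block formulas:
  For a 2×2 Jordan block J_2(2): exp(t · J_2(2)) = e^(2t)·(I + t·N), where N is the 2×2 nilpotent shift.
  For a 1×1 block at λ = 2: exp(t · [2]) = [e^(2t)].

After assembling e^{tJ} and conjugating by P, we get:

e^{tA} =
  [t*exp(2*t) + exp(2*t), t*exp(2*t), 0]
  [-t*exp(2*t), -t*exp(2*t) + exp(2*t), 0]
  [0, 0, exp(2*t)]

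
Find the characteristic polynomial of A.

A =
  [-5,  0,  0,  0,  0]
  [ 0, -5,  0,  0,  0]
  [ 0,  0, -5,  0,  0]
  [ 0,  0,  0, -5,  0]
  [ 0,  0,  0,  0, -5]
x^5 + 25*x^4 + 250*x^3 + 1250*x^2 + 3125*x + 3125

Expanding det(x·I − A) (e.g. by cofactor expansion or by noting that A is similar to its Jordan form J, which has the same characteristic polynomial as A) gives
  χ_A(x) = x^5 + 25*x^4 + 250*x^3 + 1250*x^2 + 3125*x + 3125
which factors as (x + 5)^5. The eigenvalues (with algebraic multiplicities) are λ = -5 with multiplicity 5.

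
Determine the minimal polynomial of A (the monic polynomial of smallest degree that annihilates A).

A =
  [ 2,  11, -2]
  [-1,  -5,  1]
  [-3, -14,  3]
x^3

The characteristic polynomial is χ_A(x) = x^3, so the eigenvalues are known. The minimal polynomial is
  m_A(x) = Π_λ (x − λ)^{k_λ}
where k_λ is the size of the *largest* Jordan block for λ (equivalently, the smallest k with (A − λI)^k v = 0 for every generalised eigenvector v of λ).

  λ = 0: largest Jordan block has size 3, contributing (x − 0)^3

So m_A(x) = x^3 = x^3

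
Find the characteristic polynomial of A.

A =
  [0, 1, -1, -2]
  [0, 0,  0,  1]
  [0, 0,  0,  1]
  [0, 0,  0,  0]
x^4

Expanding det(x·I − A) (e.g. by cofactor expansion or by noting that A is similar to its Jordan form J, which has the same characteristic polynomial as A) gives
  χ_A(x) = x^4
which factors as x^4. The eigenvalues (with algebraic multiplicities) are λ = 0 with multiplicity 4.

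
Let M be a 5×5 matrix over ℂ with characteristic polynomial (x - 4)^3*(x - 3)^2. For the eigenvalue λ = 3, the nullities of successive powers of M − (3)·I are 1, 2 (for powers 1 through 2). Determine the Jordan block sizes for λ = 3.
Block sizes for λ = 3: [2]

From the dimensions of kernels of powers, the number of Jordan blocks of size at least j is d_j − d_{j−1} where d_j = dim ker(N^j) (with d_0 = 0). Computing the differences gives [1, 1].
The number of blocks of size exactly k is (#blocks of size ≥ k) − (#blocks of size ≥ k + 1), so the partition is: 1 block(s) of size 2.
In nonincreasing order the block sizes are [2].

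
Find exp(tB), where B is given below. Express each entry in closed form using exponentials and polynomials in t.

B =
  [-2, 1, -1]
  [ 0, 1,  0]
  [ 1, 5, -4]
e^{tB} =
  [t*exp(-3*t) + exp(-3*t), t*exp(-3*t), -t*exp(-3*t)]
  [0, exp(t), 0]
  [t*exp(-3*t), t*exp(-3*t) + exp(t) - exp(-3*t), -t*exp(-3*t) + exp(-3*t)]

Strategy: write B = P · J · P⁻¹ where J is a Jordan canonical form, so e^{tB} = P · e^{tJ} · P⁻¹, and e^{tJ} can be computed block-by-block.

B has Jordan form
J =
  [-3,  1, 0]
  [ 0, -3, 0]
  [ 0,  0, 1]
(up to reordering of blocks).

Per-block formulas:
  For a 1×1 block at λ = 1: exp(t · [1]) = [e^(1t)].
  For a 2×2 Jordan block J_2(-3): exp(t · J_2(-3)) = e^(-3t)·(I + t·N), where N is the 2×2 nilpotent shift.

After assembling e^{tJ} and conjugating by P, we get:

e^{tB} =
  [t*exp(-3*t) + exp(-3*t), t*exp(-3*t), -t*exp(-3*t)]
  [0, exp(t), 0]
  [t*exp(-3*t), t*exp(-3*t) + exp(t) - exp(-3*t), -t*exp(-3*t) + exp(-3*t)]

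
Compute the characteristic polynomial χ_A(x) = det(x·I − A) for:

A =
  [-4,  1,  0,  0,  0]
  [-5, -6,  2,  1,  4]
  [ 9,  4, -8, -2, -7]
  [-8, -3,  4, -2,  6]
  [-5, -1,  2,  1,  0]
x^5 + 20*x^4 + 160*x^3 + 640*x^2 + 1280*x + 1024

Expanding det(x·I − A) (e.g. by cofactor expansion or by noting that A is similar to its Jordan form J, which has the same characteristic polynomial as A) gives
  χ_A(x) = x^5 + 20*x^4 + 160*x^3 + 640*x^2 + 1280*x + 1024
which factors as (x + 4)^5. The eigenvalues (with algebraic multiplicities) are λ = -4 with multiplicity 5.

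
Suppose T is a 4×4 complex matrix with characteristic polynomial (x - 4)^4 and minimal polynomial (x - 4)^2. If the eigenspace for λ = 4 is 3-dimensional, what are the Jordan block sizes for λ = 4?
Block sizes for λ = 4: [2, 1, 1]

Step 1 — from the characteristic polynomial, algebraic multiplicity of λ = 4 is 4. From dim ker(T − (4)·I) = 3, there are exactly 3 Jordan blocks for λ = 4.
Step 2 — from the minimal polynomial, the factor (x − 4)^2 tells us the largest block for λ = 4 has size 2.
Step 3 — with total size 4, 3 blocks, and largest block 2, the block sizes (in nonincreasing order) are [2, 1, 1].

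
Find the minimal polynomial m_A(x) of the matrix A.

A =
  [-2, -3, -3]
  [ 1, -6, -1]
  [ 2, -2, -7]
x^2 + 10*x + 25

The characteristic polynomial is χ_A(x) = (x + 5)^3, so the eigenvalues are known. The minimal polynomial is
  m_A(x) = Π_λ (x − λ)^{k_λ}
where k_λ is the size of the *largest* Jordan block for λ (equivalently, the smallest k with (A − λI)^k v = 0 for every generalised eigenvector v of λ).

  λ = -5: largest Jordan block has size 2, contributing (x + 5)^2

So m_A(x) = (x + 5)^2 = x^2 + 10*x + 25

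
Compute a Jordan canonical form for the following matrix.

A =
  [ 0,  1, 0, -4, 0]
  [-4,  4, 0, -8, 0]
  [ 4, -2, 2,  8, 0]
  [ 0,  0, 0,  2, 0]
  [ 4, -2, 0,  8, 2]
J_2(2) ⊕ J_1(2) ⊕ J_1(2) ⊕ J_1(2)

The characteristic polynomial is
  det(x·I − A) = x^5 - 10*x^4 + 40*x^3 - 80*x^2 + 80*x - 32 = (x - 2)^5

Eigenvalues and multiplicities (the geometric multiplicity of λ is n − rank(A − λI), which equals the number of Jordan blocks for λ):
  λ = 2: algebraic multiplicity = 5, geometric multiplicity = 4

Determining the block sizes for each eigenvalue:
  λ = 2: 4 blocks summing to 5 forces exactly one block of size 2 and the rest size 1 → block sizes [2, 1, 1, 1]

Assembling the blocks gives a Jordan form
J =
  [2, 1, 0, 0, 0]
  [0, 2, 0, 0, 0]
  [0, 0, 2, 0, 0]
  [0, 0, 0, 2, 0]
  [0, 0, 0, 0, 2]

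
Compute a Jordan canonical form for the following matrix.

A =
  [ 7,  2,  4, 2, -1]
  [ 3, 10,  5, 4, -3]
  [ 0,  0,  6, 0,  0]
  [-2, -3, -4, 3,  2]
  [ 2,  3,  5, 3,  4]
J_3(6) ⊕ J_2(6)

The characteristic polynomial is
  det(x·I − A) = x^5 - 30*x^4 + 360*x^3 - 2160*x^2 + 6480*x - 7776 = (x - 6)^5

Eigenvalues and multiplicities (the geometric multiplicity of λ is n − rank(A − λI), which equals the number of Jordan blocks for λ):
  λ = 6: algebraic multiplicity = 5, geometric multiplicity = 2

Determining the block sizes for each eigenvalue:
  λ = 6: with am = 5 and gm = 2, the partition is not yet determined (e.g. several partitions of 5 into 2 parts exist). Let N = A − (6)·I. Computing rank(N^1) = 3, rank(N^2) = 1, rank(N^3) = 0; the number of blocks of size ≥ j is rank(N^{j−1}) − rank(N^j), giving [2, 2, 1]. So we have 1 block(s) of size 3, 1 block(s) of size 2 → block sizes [3, 2]

Assembling the blocks gives a Jordan form
J =
  [6, 1, 0, 0, 0]
  [0, 6, 1, 0, 0]
  [0, 0, 6, 0, 0]
  [0, 0, 0, 6, 1]
  [0, 0, 0, 0, 6]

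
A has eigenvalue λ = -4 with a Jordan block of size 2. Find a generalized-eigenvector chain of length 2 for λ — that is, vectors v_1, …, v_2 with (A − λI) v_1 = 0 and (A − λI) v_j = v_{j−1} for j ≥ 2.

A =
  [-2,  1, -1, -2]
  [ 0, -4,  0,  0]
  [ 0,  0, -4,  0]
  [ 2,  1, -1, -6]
A Jordan chain for λ = -4 of length 2:
v_1 = (2, 0, 0, 2)ᵀ
v_2 = (1, 0, 0, 0)ᵀ

Let N = A − (-4)·I. We want v_2 with N^2 v_2 = 0 but N^1 v_2 ≠ 0; then v_{j-1} := N · v_j for j = 2, …, 2.

Pick v_2 = (1, 0, 0, 0)ᵀ.
Then v_1 = N · v_2 = (2, 0, 0, 2)ᵀ.

Sanity check: (A − (-4)·I) v_1 = (0, 0, 0, 0)ᵀ = 0. ✓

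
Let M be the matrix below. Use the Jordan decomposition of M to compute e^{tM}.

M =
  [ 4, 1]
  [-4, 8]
e^{tM} =
  [-2*t*exp(6*t) + exp(6*t), t*exp(6*t)]
  [-4*t*exp(6*t), 2*t*exp(6*t) + exp(6*t)]

Strategy: write M = P · J · P⁻¹ where J is a Jordan canonical form, so e^{tM} = P · e^{tJ} · P⁻¹, and e^{tJ} can be computed block-by-block.

M has Jordan form
J =
  [6, 1]
  [0, 6]
(up to reordering of blocks).

Per-block formulas:
  For a 2×2 Jordan block J_2(6): exp(t · J_2(6)) = e^(6t)·(I + t·N), where N is the 2×2 nilpotent shift.

After assembling e^{tJ} and conjugating by P, we get:

e^{tM} =
  [-2*t*exp(6*t) + exp(6*t), t*exp(6*t)]
  [-4*t*exp(6*t), 2*t*exp(6*t) + exp(6*t)]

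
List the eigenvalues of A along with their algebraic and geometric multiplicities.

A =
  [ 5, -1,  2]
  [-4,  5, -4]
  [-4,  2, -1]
λ = 3: alg = 3, geom = 2

Step 1 — factor the characteristic polynomial to read off the algebraic multiplicities:
  χ_A(x) = (x - 3)^3

Step 2 — compute geometric multiplicities via the rank-nullity identity g(λ) = n − rank(A − λI):
  rank(A − (3)·I) = 1, so dim ker(A − (3)·I) = n − 1 = 2

Summary:
  λ = 3: algebraic multiplicity = 3, geometric multiplicity = 2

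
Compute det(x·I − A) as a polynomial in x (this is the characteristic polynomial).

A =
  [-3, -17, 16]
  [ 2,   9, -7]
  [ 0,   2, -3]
x^3 - 3*x^2 + 3*x - 1

Expanding det(x·I − A) (e.g. by cofactor expansion or by noting that A is similar to its Jordan form J, which has the same characteristic polynomial as A) gives
  χ_A(x) = x^3 - 3*x^2 + 3*x - 1
which factors as (x - 1)^3. The eigenvalues (with algebraic multiplicities) are λ = 1 with multiplicity 3.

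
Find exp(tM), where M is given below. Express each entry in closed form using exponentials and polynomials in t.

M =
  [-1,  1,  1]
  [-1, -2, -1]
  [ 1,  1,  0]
e^{tM} =
  [exp(-t), t*exp(-t), t*exp(-t)]
  [-t*exp(-t), -t^2*exp(-t)/2 - t*exp(-t) + exp(-t), -t^2*exp(-t)/2 - t*exp(-t)]
  [t*exp(-t), t^2*exp(-t)/2 + t*exp(-t), t^2*exp(-t)/2 + t*exp(-t) + exp(-t)]

Strategy: write M = P · J · P⁻¹ where J is a Jordan canonical form, so e^{tM} = P · e^{tJ} · P⁻¹, and e^{tJ} can be computed block-by-block.

M has Jordan form
J =
  [-1,  1,  0]
  [ 0, -1,  1]
  [ 0,  0, -1]
(up to reordering of blocks).

Per-block formulas:
  For a 3×3 Jordan block J_3(-1): exp(t · J_3(-1)) = e^(-1t)·(I + t·N + (t^2/2)·N^2), where N is the 3×3 nilpotent shift.

After assembling e^{tJ} and conjugating by P, we get:

e^{tM} =
  [exp(-t), t*exp(-t), t*exp(-t)]
  [-t*exp(-t), -t^2*exp(-t)/2 - t*exp(-t) + exp(-t), -t^2*exp(-t)/2 - t*exp(-t)]
  [t*exp(-t), t^2*exp(-t)/2 + t*exp(-t), t^2*exp(-t)/2 + t*exp(-t) + exp(-t)]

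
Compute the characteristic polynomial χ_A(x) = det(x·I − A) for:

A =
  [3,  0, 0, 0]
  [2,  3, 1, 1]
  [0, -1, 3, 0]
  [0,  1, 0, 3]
x^4 - 12*x^3 + 54*x^2 - 108*x + 81

Expanding det(x·I − A) (e.g. by cofactor expansion or by noting that A is similar to its Jordan form J, which has the same characteristic polynomial as A) gives
  χ_A(x) = x^4 - 12*x^3 + 54*x^2 - 108*x + 81
which factors as (x - 3)^4. The eigenvalues (with algebraic multiplicities) are λ = 3 with multiplicity 4.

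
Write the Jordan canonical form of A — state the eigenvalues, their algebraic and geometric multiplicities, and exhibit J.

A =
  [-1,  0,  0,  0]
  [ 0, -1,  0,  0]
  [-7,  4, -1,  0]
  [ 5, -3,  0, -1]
J_2(-1) ⊕ J_2(-1)

The characteristic polynomial is
  det(x·I − A) = x^4 + 4*x^3 + 6*x^2 + 4*x + 1 = (x + 1)^4

Eigenvalues and multiplicities (the geometric multiplicity of λ is n − rank(A − λI), which equals the number of Jordan blocks for λ):
  λ = -1: algebraic multiplicity = 4, geometric multiplicity = 2

Determining the block sizes for each eigenvalue:
  λ = -1: with am = 4 and gm = 2, the partition is not yet determined (e.g. several partitions of 4 into 2 parts exist). Let N = A − (-1)·I. Computing rank(N^1) = 2, rank(N^2) = 0; the number of blocks of size ≥ j is rank(N^{j−1}) − rank(N^j), giving [2, 2]. So we have 2 block(s) of size 2 → block sizes [2, 2]

Assembling the blocks gives a Jordan form
J =
  [-1,  1,  0,  0]
  [ 0, -1,  0,  0]
  [ 0,  0, -1,  1]
  [ 0,  0,  0, -1]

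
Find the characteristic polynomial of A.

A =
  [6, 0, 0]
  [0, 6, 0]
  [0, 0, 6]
x^3 - 18*x^2 + 108*x - 216

Expanding det(x·I − A) (e.g. by cofactor expansion or by noting that A is similar to its Jordan form J, which has the same characteristic polynomial as A) gives
  χ_A(x) = x^3 - 18*x^2 + 108*x - 216
which factors as (x - 6)^3. The eigenvalues (with algebraic multiplicities) are λ = 6 with multiplicity 3.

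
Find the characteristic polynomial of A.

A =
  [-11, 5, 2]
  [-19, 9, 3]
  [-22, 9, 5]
x^3 - 3*x^2 + 3*x - 1

Expanding det(x·I − A) (e.g. by cofactor expansion or by noting that A is similar to its Jordan form J, which has the same characteristic polynomial as A) gives
  χ_A(x) = x^3 - 3*x^2 + 3*x - 1
which factors as (x - 1)^3. The eigenvalues (with algebraic multiplicities) are λ = 1 with multiplicity 3.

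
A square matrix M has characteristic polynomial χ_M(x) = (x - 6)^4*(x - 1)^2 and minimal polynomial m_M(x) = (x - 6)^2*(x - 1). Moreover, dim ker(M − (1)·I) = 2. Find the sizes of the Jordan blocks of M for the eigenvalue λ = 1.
Block sizes for λ = 1: [1, 1]

Step 1 — from the characteristic polynomial, algebraic multiplicity of λ = 1 is 2. From dim ker(M − (1)·I) = 2, there are exactly 2 Jordan blocks for λ = 1.
Step 2 — from the minimal polynomial, the factor (x − 1) tells us the largest block for λ = 1 has size 1.
Step 3 — with total size 2, 2 blocks, and largest block 1, the block sizes (in nonincreasing order) are [1, 1].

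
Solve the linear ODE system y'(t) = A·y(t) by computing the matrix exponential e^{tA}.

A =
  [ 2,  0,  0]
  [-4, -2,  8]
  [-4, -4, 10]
e^{tA} =
  [exp(2*t), 0, 0]
  [-exp(6*t) + exp(2*t), -exp(6*t) + 2*exp(2*t), 2*exp(6*t) - 2*exp(2*t)]
  [-exp(6*t) + exp(2*t), -exp(6*t) + exp(2*t), 2*exp(6*t) - exp(2*t)]

Strategy: write A = P · J · P⁻¹ where J is a Jordan canonical form, so e^{tA} = P · e^{tJ} · P⁻¹, and e^{tJ} can be computed block-by-block.

A has Jordan form
J =
  [2, 0, 0]
  [0, 2, 0]
  [0, 0, 6]
(up to reordering of blocks).

Per-block formulas:
  For a 1×1 block at λ = 2: exp(t · [2]) = [e^(2t)].
  For a 1×1 block at λ = 6: exp(t · [6]) = [e^(6t)].

After assembling e^{tJ} and conjugating by P, we get:

e^{tA} =
  [exp(2*t), 0, 0]
  [-exp(6*t) + exp(2*t), -exp(6*t) + 2*exp(2*t), 2*exp(6*t) - 2*exp(2*t)]
  [-exp(6*t) + exp(2*t), -exp(6*t) + exp(2*t), 2*exp(6*t) - exp(2*t)]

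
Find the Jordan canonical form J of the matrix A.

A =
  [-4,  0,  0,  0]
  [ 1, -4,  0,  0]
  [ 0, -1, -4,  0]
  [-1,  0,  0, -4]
J_3(-4) ⊕ J_1(-4)

The characteristic polynomial is
  det(x·I − A) = x^4 + 16*x^3 + 96*x^2 + 256*x + 256 = (x + 4)^4

Eigenvalues and multiplicities (the geometric multiplicity of λ is n − rank(A − λI), which equals the number of Jordan blocks for λ):
  λ = -4: algebraic multiplicity = 4, geometric multiplicity = 2

Determining the block sizes for each eigenvalue:
  λ = -4: with am = 4 and gm = 2, the partition is not yet determined (e.g. several partitions of 4 into 2 parts exist). Let N = A − (-4)·I. Computing rank(N^1) = 2, rank(N^2) = 1, rank(N^3) = 0; the number of blocks of size ≥ j is rank(N^{j−1}) − rank(N^j), giving [2, 1, 1]. So we have 1 block(s) of size 3, 1 block(s) of size 1 → block sizes [3, 1]

Assembling the blocks gives a Jordan form
J =
  [-4,  1,  0,  0]
  [ 0, -4,  1,  0]
  [ 0,  0, -4,  0]
  [ 0,  0,  0, -4]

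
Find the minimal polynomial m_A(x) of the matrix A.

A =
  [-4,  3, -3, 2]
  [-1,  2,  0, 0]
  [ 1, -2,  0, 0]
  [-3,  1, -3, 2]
x^3

The characteristic polynomial is χ_A(x) = x^4, so the eigenvalues are known. The minimal polynomial is
  m_A(x) = Π_λ (x − λ)^{k_λ}
where k_λ is the size of the *largest* Jordan block for λ (equivalently, the smallest k with (A − λI)^k v = 0 for every generalised eigenvector v of λ).

  λ = 0: largest Jordan block has size 3, contributing (x − 0)^3

So m_A(x) = x^3 = x^3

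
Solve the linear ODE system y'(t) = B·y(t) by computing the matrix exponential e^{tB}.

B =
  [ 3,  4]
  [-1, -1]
e^{tB} =
  [2*t*exp(t) + exp(t), 4*t*exp(t)]
  [-t*exp(t), -2*t*exp(t) + exp(t)]

Strategy: write B = P · J · P⁻¹ where J is a Jordan canonical form, so e^{tB} = P · e^{tJ} · P⁻¹, and e^{tJ} can be computed block-by-block.

B has Jordan form
J =
  [1, 1]
  [0, 1]
(up to reordering of blocks).

Per-block formulas:
  For a 2×2 Jordan block J_2(1): exp(t · J_2(1)) = e^(1t)·(I + t·N), where N is the 2×2 nilpotent shift.

After assembling e^{tJ} and conjugating by P, we get:

e^{tB} =
  [2*t*exp(t) + exp(t), 4*t*exp(t)]
  [-t*exp(t), -2*t*exp(t) + exp(t)]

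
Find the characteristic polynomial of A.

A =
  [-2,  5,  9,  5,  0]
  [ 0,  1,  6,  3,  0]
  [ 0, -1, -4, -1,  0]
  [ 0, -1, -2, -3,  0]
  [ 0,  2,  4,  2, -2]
x^5 + 10*x^4 + 40*x^3 + 80*x^2 + 80*x + 32

Expanding det(x·I − A) (e.g. by cofactor expansion or by noting that A is similar to its Jordan form J, which has the same characteristic polynomial as A) gives
  χ_A(x) = x^5 + 10*x^4 + 40*x^3 + 80*x^2 + 80*x + 32
which factors as (x + 2)^5. The eigenvalues (with algebraic multiplicities) are λ = -2 with multiplicity 5.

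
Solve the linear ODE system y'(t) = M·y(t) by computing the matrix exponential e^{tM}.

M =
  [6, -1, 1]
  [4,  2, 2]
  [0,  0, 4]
e^{tM} =
  [2*t*exp(4*t) + exp(4*t), -t*exp(4*t), t*exp(4*t)]
  [4*t*exp(4*t), -2*t*exp(4*t) + exp(4*t), 2*t*exp(4*t)]
  [0, 0, exp(4*t)]

Strategy: write M = P · J · P⁻¹ where J is a Jordan canonical form, so e^{tM} = P · e^{tJ} · P⁻¹, and e^{tJ} can be computed block-by-block.

M has Jordan form
J =
  [4, 1, 0]
  [0, 4, 0]
  [0, 0, 4]
(up to reordering of blocks).

Per-block formulas:
  For a 2×2 Jordan block J_2(4): exp(t · J_2(4)) = e^(4t)·(I + t·N), where N is the 2×2 nilpotent shift.
  For a 1×1 block at λ = 4: exp(t · [4]) = [e^(4t)].

After assembling e^{tJ} and conjugating by P, we get:

e^{tM} =
  [2*t*exp(4*t) + exp(4*t), -t*exp(4*t), t*exp(4*t)]
  [4*t*exp(4*t), -2*t*exp(4*t) + exp(4*t), 2*t*exp(4*t)]
  [0, 0, exp(4*t)]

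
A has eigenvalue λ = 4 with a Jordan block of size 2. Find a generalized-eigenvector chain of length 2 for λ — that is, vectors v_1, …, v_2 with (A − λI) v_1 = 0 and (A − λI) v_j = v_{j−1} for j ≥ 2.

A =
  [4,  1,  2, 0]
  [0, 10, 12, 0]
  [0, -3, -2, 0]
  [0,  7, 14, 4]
A Jordan chain for λ = 4 of length 2:
v_1 = (1, 6, -3, 7)ᵀ
v_2 = (0, 1, 0, 0)ᵀ

Let N = A − (4)·I. We want v_2 with N^2 v_2 = 0 but N^1 v_2 ≠ 0; then v_{j-1} := N · v_j for j = 2, …, 2.

Pick v_2 = (0, 1, 0, 0)ᵀ.
Then v_1 = N · v_2 = (1, 6, -3, 7)ᵀ.

Sanity check: (A − (4)·I) v_1 = (0, 0, 0, 0)ᵀ = 0. ✓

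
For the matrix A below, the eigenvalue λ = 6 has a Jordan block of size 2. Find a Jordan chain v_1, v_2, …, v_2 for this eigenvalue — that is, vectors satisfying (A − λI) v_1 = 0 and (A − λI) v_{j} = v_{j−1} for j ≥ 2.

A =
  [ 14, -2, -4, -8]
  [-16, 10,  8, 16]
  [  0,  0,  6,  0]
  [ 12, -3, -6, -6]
A Jordan chain for λ = 6 of length 2:
v_1 = (8, -16, 0, 12)ᵀ
v_2 = (1, 0, 0, 0)ᵀ

Let N = A − (6)·I. We want v_2 with N^2 v_2 = 0 but N^1 v_2 ≠ 0; then v_{j-1} := N · v_j for j = 2, …, 2.

Pick v_2 = (1, 0, 0, 0)ᵀ.
Then v_1 = N · v_2 = (8, -16, 0, 12)ᵀ.

Sanity check: (A − (6)·I) v_1 = (0, 0, 0, 0)ᵀ = 0. ✓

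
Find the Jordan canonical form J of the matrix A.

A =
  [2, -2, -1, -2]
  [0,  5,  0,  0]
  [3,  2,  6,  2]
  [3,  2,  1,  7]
J_2(5) ⊕ J_1(5) ⊕ J_1(5)

The characteristic polynomial is
  det(x·I − A) = x^4 - 20*x^3 + 150*x^2 - 500*x + 625 = (x - 5)^4

Eigenvalues and multiplicities (the geometric multiplicity of λ is n − rank(A − λI), which equals the number of Jordan blocks for λ):
  λ = 5: algebraic multiplicity = 4, geometric multiplicity = 3

Determining the block sizes for each eigenvalue:
  λ = 5: 3 blocks summing to 4 forces exactly one block of size 2 and the rest size 1 → block sizes [2, 1, 1]

Assembling the blocks gives a Jordan form
J =
  [5, 1, 0, 0]
  [0, 5, 0, 0]
  [0, 0, 5, 0]
  [0, 0, 0, 5]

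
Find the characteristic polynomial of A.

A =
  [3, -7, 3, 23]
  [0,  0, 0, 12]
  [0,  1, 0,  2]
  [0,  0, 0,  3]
x^4 - 6*x^3 + 9*x^2

Expanding det(x·I − A) (e.g. by cofactor expansion or by noting that A is similar to its Jordan form J, which has the same characteristic polynomial as A) gives
  χ_A(x) = x^4 - 6*x^3 + 9*x^2
which factors as x^2*(x - 3)^2. The eigenvalues (with algebraic multiplicities) are λ = 0 with multiplicity 2, λ = 3 with multiplicity 2.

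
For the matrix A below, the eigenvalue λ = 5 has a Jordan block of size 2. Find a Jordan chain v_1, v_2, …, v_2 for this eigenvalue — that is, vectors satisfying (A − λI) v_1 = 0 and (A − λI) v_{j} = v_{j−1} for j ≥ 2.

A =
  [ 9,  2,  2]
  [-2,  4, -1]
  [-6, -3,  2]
A Jordan chain for λ = 5 of length 2:
v_1 = (4, -2, -6)ᵀ
v_2 = (1, 0, 0)ᵀ

Let N = A − (5)·I. We want v_2 with N^2 v_2 = 0 but N^1 v_2 ≠ 0; then v_{j-1} := N · v_j for j = 2, …, 2.

Pick v_2 = (1, 0, 0)ᵀ.
Then v_1 = N · v_2 = (4, -2, -6)ᵀ.

Sanity check: (A − (5)·I) v_1 = (0, 0, 0)ᵀ = 0. ✓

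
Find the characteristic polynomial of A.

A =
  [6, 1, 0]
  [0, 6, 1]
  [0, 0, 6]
x^3 - 18*x^2 + 108*x - 216

Expanding det(x·I − A) (e.g. by cofactor expansion or by noting that A is similar to its Jordan form J, which has the same characteristic polynomial as A) gives
  χ_A(x) = x^3 - 18*x^2 + 108*x - 216
which factors as (x - 6)^3. The eigenvalues (with algebraic multiplicities) are λ = 6 with multiplicity 3.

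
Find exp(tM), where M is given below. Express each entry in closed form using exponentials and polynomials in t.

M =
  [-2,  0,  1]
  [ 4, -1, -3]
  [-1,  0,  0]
e^{tM} =
  [-t*exp(-t) + exp(-t), 0, t*exp(-t)]
  [-t^2*exp(-t)/2 + 4*t*exp(-t), exp(-t), t^2*exp(-t)/2 - 3*t*exp(-t)]
  [-t*exp(-t), 0, t*exp(-t) + exp(-t)]

Strategy: write M = P · J · P⁻¹ where J is a Jordan canonical form, so e^{tM} = P · e^{tJ} · P⁻¹, and e^{tJ} can be computed block-by-block.

M has Jordan form
J =
  [-1,  1,  0]
  [ 0, -1,  1]
  [ 0,  0, -1]
(up to reordering of blocks).

Per-block formulas:
  For a 3×3 Jordan block J_3(-1): exp(t · J_3(-1)) = e^(-1t)·(I + t·N + (t^2/2)·N^2), where N is the 3×3 nilpotent shift.

After assembling e^{tJ} and conjugating by P, we get:

e^{tM} =
  [-t*exp(-t) + exp(-t), 0, t*exp(-t)]
  [-t^2*exp(-t)/2 + 4*t*exp(-t), exp(-t), t^2*exp(-t)/2 - 3*t*exp(-t)]
  [-t*exp(-t), 0, t*exp(-t) + exp(-t)]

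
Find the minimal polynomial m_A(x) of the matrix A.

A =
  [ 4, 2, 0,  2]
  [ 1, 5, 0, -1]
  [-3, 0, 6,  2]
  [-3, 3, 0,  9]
x^2 - 12*x + 36

The characteristic polynomial is χ_A(x) = (x - 6)^4, so the eigenvalues are known. The minimal polynomial is
  m_A(x) = Π_λ (x − λ)^{k_λ}
where k_λ is the size of the *largest* Jordan block for λ (equivalently, the smallest k with (A − λI)^k v = 0 for every generalised eigenvector v of λ).

  λ = 6: largest Jordan block has size 2, contributing (x − 6)^2

So m_A(x) = (x - 6)^2 = x^2 - 12*x + 36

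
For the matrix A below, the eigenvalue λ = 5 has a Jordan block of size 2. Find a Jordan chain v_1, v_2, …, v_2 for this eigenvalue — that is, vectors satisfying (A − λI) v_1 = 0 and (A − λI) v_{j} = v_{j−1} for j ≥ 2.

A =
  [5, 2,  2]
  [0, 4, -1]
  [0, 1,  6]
A Jordan chain for λ = 5 of length 2:
v_1 = (2, -1, 1)ᵀ
v_2 = (0, 1, 0)ᵀ

Let N = A − (5)·I. We want v_2 with N^2 v_2 = 0 but N^1 v_2 ≠ 0; then v_{j-1} := N · v_j for j = 2, …, 2.

Pick v_2 = (0, 1, 0)ᵀ.
Then v_1 = N · v_2 = (2, -1, 1)ᵀ.

Sanity check: (A − (5)·I) v_1 = (0, 0, 0)ᵀ = 0. ✓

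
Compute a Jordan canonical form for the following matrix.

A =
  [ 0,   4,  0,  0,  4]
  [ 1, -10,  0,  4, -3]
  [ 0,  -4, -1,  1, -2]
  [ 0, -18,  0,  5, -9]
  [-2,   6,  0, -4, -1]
J_2(-2) ⊕ J_3(-1)

The characteristic polynomial is
  det(x·I − A) = x^5 + 7*x^4 + 19*x^3 + 25*x^2 + 16*x + 4 = (x + 1)^3*(x + 2)^2

Eigenvalues and multiplicities (the geometric multiplicity of λ is n − rank(A − λI), which equals the number of Jordan blocks for λ):
  λ = -2: algebraic multiplicity = 2, geometric multiplicity = 1
  λ = -1: algebraic multiplicity = 3, geometric multiplicity = 1

Determining the block sizes for each eigenvalue:
  λ = -2: one block (gm = 1), so the single block has size am = 2 → block sizes [2]
  λ = -1: one block (gm = 1), so the single block has size am = 3 → block sizes [3]

Assembling the blocks gives a Jordan form
J =
  [-2,  1,  0,  0,  0]
  [ 0, -2,  0,  0,  0]
  [ 0,  0, -1,  1,  0]
  [ 0,  0,  0, -1,  1]
  [ 0,  0,  0,  0, -1]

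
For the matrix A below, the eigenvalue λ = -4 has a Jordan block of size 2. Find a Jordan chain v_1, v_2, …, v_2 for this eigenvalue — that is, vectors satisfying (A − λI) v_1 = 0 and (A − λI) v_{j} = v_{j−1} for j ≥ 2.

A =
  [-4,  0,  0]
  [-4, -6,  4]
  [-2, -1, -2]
A Jordan chain for λ = -4 of length 2:
v_1 = (0, -4, -2)ᵀ
v_2 = (1, 0, 0)ᵀ

Let N = A − (-4)·I. We want v_2 with N^2 v_2 = 0 but N^1 v_2 ≠ 0; then v_{j-1} := N · v_j for j = 2, …, 2.

Pick v_2 = (1, 0, 0)ᵀ.
Then v_1 = N · v_2 = (0, -4, -2)ᵀ.

Sanity check: (A − (-4)·I) v_1 = (0, 0, 0)ᵀ = 0. ✓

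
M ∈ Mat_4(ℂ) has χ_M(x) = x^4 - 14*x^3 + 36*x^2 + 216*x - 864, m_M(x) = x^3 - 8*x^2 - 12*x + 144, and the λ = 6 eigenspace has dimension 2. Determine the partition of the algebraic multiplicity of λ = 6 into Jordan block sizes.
Block sizes for λ = 6: [2, 1]

Step 1 — from the characteristic polynomial, algebraic multiplicity of λ = 6 is 3. From dim ker(M − (6)·I) = 2, there are exactly 2 Jordan blocks for λ = 6.
Step 2 — from the minimal polynomial, the factor (x − 6)^2 tells us the largest block for λ = 6 has size 2.
Step 3 — with total size 3, 2 blocks, and largest block 2, the block sizes (in nonincreasing order) are [2, 1].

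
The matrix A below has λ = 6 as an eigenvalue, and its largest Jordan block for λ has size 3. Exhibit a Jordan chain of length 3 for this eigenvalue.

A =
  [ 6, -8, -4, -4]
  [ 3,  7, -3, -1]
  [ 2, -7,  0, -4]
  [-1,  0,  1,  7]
A Jordan chain for λ = 6 of length 3:
v_1 = (12, -6, 9, 3)ᵀ
v_2 = (-16, 5, -12, -1)ᵀ
v_3 = (1, 2, 0, 0)ᵀ

Let N = A − (6)·I. We want v_3 with N^3 v_3 = 0 but N^2 v_3 ≠ 0; then v_{j-1} := N · v_j for j = 3, …, 2.

Pick v_3 = (1, 2, 0, 0)ᵀ.
Then v_2 = N · v_3 = (-16, 5, -12, -1)ᵀ.
Then v_1 = N · v_2 = (12, -6, 9, 3)ᵀ.

Sanity check: (A − (6)·I) v_1 = (0, 0, 0, 0)ᵀ = 0. ✓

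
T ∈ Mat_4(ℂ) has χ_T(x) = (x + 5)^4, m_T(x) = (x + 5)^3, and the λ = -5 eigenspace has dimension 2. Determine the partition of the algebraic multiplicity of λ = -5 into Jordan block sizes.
Block sizes for λ = -5: [3, 1]

Step 1 — from the characteristic polynomial, algebraic multiplicity of λ = -5 is 4. From dim ker(T − (-5)·I) = 2, there are exactly 2 Jordan blocks for λ = -5.
Step 2 — from the minimal polynomial, the factor (x + 5)^3 tells us the largest block for λ = -5 has size 3.
Step 3 — with total size 4, 2 blocks, and largest block 3, the block sizes (in nonincreasing order) are [3, 1].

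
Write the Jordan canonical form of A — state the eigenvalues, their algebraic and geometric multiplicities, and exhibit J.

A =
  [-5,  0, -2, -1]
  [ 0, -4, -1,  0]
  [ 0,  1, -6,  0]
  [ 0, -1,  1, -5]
J_3(-5) ⊕ J_1(-5)

The characteristic polynomial is
  det(x·I − A) = x^4 + 20*x^3 + 150*x^2 + 500*x + 625 = (x + 5)^4

Eigenvalues and multiplicities (the geometric multiplicity of λ is n − rank(A − λI), which equals the number of Jordan blocks for λ):
  λ = -5: algebraic multiplicity = 4, geometric multiplicity = 2

Determining the block sizes for each eigenvalue:
  λ = -5: with am = 4 and gm = 2, the partition is not yet determined (e.g. several partitions of 4 into 2 parts exist). Let N = A − (-5)·I. Computing rank(N^1) = 2, rank(N^2) = 1, rank(N^3) = 0; the number of blocks of size ≥ j is rank(N^{j−1}) − rank(N^j), giving [2, 1, 1]. So we have 1 block(s) of size 3, 1 block(s) of size 1 → block sizes [3, 1]

Assembling the blocks gives a Jordan form
J =
  [-5,  1,  0,  0]
  [ 0, -5,  1,  0]
  [ 0,  0, -5,  0]
  [ 0,  0,  0, -5]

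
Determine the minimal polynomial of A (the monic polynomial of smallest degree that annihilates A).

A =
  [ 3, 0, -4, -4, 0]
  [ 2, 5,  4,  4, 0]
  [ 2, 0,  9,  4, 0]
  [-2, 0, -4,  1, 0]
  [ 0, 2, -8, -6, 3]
x^2 - 8*x + 15

The characteristic polynomial is χ_A(x) = (x - 5)^3*(x - 3)^2, so the eigenvalues are known. The minimal polynomial is
  m_A(x) = Π_λ (x − λ)^{k_λ}
where k_λ is the size of the *largest* Jordan block for λ (equivalently, the smallest k with (A − λI)^k v = 0 for every generalised eigenvector v of λ).

  λ = 3: largest Jordan block has size 1, contributing (x − 3)
  λ = 5: largest Jordan block has size 1, contributing (x − 5)

So m_A(x) = (x - 5)*(x - 3) = x^2 - 8*x + 15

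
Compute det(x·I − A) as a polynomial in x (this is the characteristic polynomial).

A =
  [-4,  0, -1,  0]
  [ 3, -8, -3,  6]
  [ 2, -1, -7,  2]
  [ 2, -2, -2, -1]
x^4 + 20*x^3 + 150*x^2 + 500*x + 625

Expanding det(x·I − A) (e.g. by cofactor expansion or by noting that A is similar to its Jordan form J, which has the same characteristic polynomial as A) gives
  χ_A(x) = x^4 + 20*x^3 + 150*x^2 + 500*x + 625
which factors as (x + 5)^4. The eigenvalues (with algebraic multiplicities) are λ = -5 with multiplicity 4.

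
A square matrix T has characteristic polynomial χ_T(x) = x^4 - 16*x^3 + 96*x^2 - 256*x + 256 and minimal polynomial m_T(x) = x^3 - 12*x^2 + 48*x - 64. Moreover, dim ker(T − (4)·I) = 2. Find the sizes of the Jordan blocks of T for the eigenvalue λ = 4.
Block sizes for λ = 4: [3, 1]

Step 1 — from the characteristic polynomial, algebraic multiplicity of λ = 4 is 4. From dim ker(T − (4)·I) = 2, there are exactly 2 Jordan blocks for λ = 4.
Step 2 — from the minimal polynomial, the factor (x − 4)^3 tells us the largest block for λ = 4 has size 3.
Step 3 — with total size 4, 2 blocks, and largest block 3, the block sizes (in nonincreasing order) are [3, 1].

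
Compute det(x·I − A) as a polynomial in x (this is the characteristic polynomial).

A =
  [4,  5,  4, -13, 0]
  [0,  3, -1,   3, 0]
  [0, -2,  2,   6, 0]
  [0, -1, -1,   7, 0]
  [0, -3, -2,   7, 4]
x^5 - 20*x^4 + 160*x^3 - 640*x^2 + 1280*x - 1024

Expanding det(x·I − A) (e.g. by cofactor expansion or by noting that A is similar to its Jordan form J, which has the same characteristic polynomial as A) gives
  χ_A(x) = x^5 - 20*x^4 + 160*x^3 - 640*x^2 + 1280*x - 1024
which factors as (x - 4)^5. The eigenvalues (with algebraic multiplicities) are λ = 4 with multiplicity 5.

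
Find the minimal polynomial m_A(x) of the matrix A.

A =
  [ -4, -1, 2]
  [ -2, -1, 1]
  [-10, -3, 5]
x^3

The characteristic polynomial is χ_A(x) = x^3, so the eigenvalues are known. The minimal polynomial is
  m_A(x) = Π_λ (x − λ)^{k_λ}
where k_λ is the size of the *largest* Jordan block for λ (equivalently, the smallest k with (A − λI)^k v = 0 for every generalised eigenvector v of λ).

  λ = 0: largest Jordan block has size 3, contributing (x − 0)^3

So m_A(x) = x^3 = x^3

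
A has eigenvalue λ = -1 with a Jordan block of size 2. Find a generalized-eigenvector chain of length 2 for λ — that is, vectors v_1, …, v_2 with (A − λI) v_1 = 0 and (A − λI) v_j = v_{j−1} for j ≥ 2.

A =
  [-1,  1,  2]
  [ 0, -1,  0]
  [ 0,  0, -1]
A Jordan chain for λ = -1 of length 2:
v_1 = (1, 0, 0)ᵀ
v_2 = (0, 1, 0)ᵀ

Let N = A − (-1)·I. We want v_2 with N^2 v_2 = 0 but N^1 v_2 ≠ 0; then v_{j-1} := N · v_j for j = 2, …, 2.

Pick v_2 = (0, 1, 0)ᵀ.
Then v_1 = N · v_2 = (1, 0, 0)ᵀ.

Sanity check: (A − (-1)·I) v_1 = (0, 0, 0)ᵀ = 0. ✓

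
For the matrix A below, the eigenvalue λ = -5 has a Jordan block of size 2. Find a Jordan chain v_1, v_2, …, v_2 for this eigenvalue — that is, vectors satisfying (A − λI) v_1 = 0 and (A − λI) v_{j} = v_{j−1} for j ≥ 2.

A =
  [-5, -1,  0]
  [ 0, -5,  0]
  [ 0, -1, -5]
A Jordan chain for λ = -5 of length 2:
v_1 = (-1, 0, -1)ᵀ
v_2 = (0, 1, 0)ᵀ

Let N = A − (-5)·I. We want v_2 with N^2 v_2 = 0 but N^1 v_2 ≠ 0; then v_{j-1} := N · v_j for j = 2, …, 2.

Pick v_2 = (0, 1, 0)ᵀ.
Then v_1 = N · v_2 = (-1, 0, -1)ᵀ.

Sanity check: (A − (-5)·I) v_1 = (0, 0, 0)ᵀ = 0. ✓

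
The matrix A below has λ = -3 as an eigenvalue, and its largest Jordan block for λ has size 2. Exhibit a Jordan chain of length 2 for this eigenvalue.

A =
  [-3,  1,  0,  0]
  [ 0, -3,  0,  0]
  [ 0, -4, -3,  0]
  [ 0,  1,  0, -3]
A Jordan chain for λ = -3 of length 2:
v_1 = (1, 0, -4, 1)ᵀ
v_2 = (0, 1, 0, 0)ᵀ

Let N = A − (-3)·I. We want v_2 with N^2 v_2 = 0 but N^1 v_2 ≠ 0; then v_{j-1} := N · v_j for j = 2, …, 2.

Pick v_2 = (0, 1, 0, 0)ᵀ.
Then v_1 = N · v_2 = (1, 0, -4, 1)ᵀ.

Sanity check: (A − (-3)·I) v_1 = (0, 0, 0, 0)ᵀ = 0. ✓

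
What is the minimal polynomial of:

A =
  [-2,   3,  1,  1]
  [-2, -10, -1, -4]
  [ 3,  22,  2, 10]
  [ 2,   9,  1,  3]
x^4 + 7*x^3 + 15*x^2 + 13*x + 4

The characteristic polynomial is χ_A(x) = (x + 1)^3*(x + 4), so the eigenvalues are known. The minimal polynomial is
  m_A(x) = Π_λ (x − λ)^{k_λ}
where k_λ is the size of the *largest* Jordan block for λ (equivalently, the smallest k with (A − λI)^k v = 0 for every generalised eigenvector v of λ).

  λ = -4: largest Jordan block has size 1, contributing (x + 4)
  λ = -1: largest Jordan block has size 3, contributing (x + 1)^3

So m_A(x) = (x + 1)^3*(x + 4) = x^4 + 7*x^3 + 15*x^2 + 13*x + 4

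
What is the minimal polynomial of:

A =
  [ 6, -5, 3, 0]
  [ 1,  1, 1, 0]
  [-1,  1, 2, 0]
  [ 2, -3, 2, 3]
x^3 - 9*x^2 + 27*x - 27

The characteristic polynomial is χ_A(x) = (x - 3)^4, so the eigenvalues are known. The minimal polynomial is
  m_A(x) = Π_λ (x − λ)^{k_λ}
where k_λ is the size of the *largest* Jordan block for λ (equivalently, the smallest k with (A − λI)^k v = 0 for every generalised eigenvector v of λ).

  λ = 3: largest Jordan block has size 3, contributing (x − 3)^3

So m_A(x) = (x - 3)^3 = x^3 - 9*x^2 + 27*x - 27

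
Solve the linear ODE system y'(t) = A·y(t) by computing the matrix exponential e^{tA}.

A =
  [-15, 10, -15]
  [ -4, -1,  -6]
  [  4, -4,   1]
e^{tA} =
  [-10*t*exp(-5*t) + exp(-5*t), 10*t*exp(-5*t), -15*t*exp(-5*t)]
  [-4*t*exp(-5*t), 4*t*exp(-5*t) + exp(-5*t), -6*t*exp(-5*t)]
  [4*t*exp(-5*t), -4*t*exp(-5*t), 6*t*exp(-5*t) + exp(-5*t)]

Strategy: write A = P · J · P⁻¹ where J is a Jordan canonical form, so e^{tA} = P · e^{tJ} · P⁻¹, and e^{tJ} can be computed block-by-block.

A has Jordan form
J =
  [-5,  1,  0]
  [ 0, -5,  0]
  [ 0,  0, -5]
(up to reordering of blocks).

Per-block formulas:
  For a 1×1 block at λ = -5: exp(t · [-5]) = [e^(-5t)].
  For a 2×2 Jordan block J_2(-5): exp(t · J_2(-5)) = e^(-5t)·(I + t·N), where N is the 2×2 nilpotent shift.

After assembling e^{tJ} and conjugating by P, we get:

e^{tA} =
  [-10*t*exp(-5*t) + exp(-5*t), 10*t*exp(-5*t), -15*t*exp(-5*t)]
  [-4*t*exp(-5*t), 4*t*exp(-5*t) + exp(-5*t), -6*t*exp(-5*t)]
  [4*t*exp(-5*t), -4*t*exp(-5*t), 6*t*exp(-5*t) + exp(-5*t)]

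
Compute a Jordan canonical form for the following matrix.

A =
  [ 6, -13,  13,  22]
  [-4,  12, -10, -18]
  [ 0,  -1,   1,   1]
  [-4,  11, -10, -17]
J_2(0) ⊕ J_2(1)

The characteristic polynomial is
  det(x·I − A) = x^4 - 2*x^3 + x^2 = x^2*(x - 1)^2

Eigenvalues and multiplicities (the geometric multiplicity of λ is n − rank(A − λI), which equals the number of Jordan blocks for λ):
  λ = 0: algebraic multiplicity = 2, geometric multiplicity = 1
  λ = 1: algebraic multiplicity = 2, geometric multiplicity = 1

Determining the block sizes for each eigenvalue:
  λ = 0: one block (gm = 1), so the single block has size am = 2 → block sizes [2]
  λ = 1: one block (gm = 1), so the single block has size am = 2 → block sizes [2]

Assembling the blocks gives a Jordan form
J =
  [0, 1, 0, 0]
  [0, 0, 0, 0]
  [0, 0, 1, 1]
  [0, 0, 0, 1]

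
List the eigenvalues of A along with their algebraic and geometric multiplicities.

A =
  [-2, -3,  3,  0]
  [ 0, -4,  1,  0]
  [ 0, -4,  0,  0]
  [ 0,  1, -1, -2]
λ = -2: alg = 4, geom = 2

Step 1 — factor the characteristic polynomial to read off the algebraic multiplicities:
  χ_A(x) = (x + 2)^4

Step 2 — compute geometric multiplicities via the rank-nullity identity g(λ) = n − rank(A − λI):
  rank(A − (-2)·I) = 2, so dim ker(A − (-2)·I) = n − 2 = 2

Summary:
  λ = -2: algebraic multiplicity = 4, geometric multiplicity = 2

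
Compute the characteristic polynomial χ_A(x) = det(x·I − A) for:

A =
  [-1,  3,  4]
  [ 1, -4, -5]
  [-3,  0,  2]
x^3 + 3*x^2 + 3*x + 1

Expanding det(x·I − A) (e.g. by cofactor expansion or by noting that A is similar to its Jordan form J, which has the same characteristic polynomial as A) gives
  χ_A(x) = x^3 + 3*x^2 + 3*x + 1
which factors as (x + 1)^3. The eigenvalues (with algebraic multiplicities) are λ = -1 with multiplicity 3.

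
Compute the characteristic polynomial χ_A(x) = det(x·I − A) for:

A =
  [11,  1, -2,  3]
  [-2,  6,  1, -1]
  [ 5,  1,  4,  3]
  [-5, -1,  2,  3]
x^4 - 24*x^3 + 216*x^2 - 864*x + 1296

Expanding det(x·I − A) (e.g. by cofactor expansion or by noting that A is similar to its Jordan form J, which has the same characteristic polynomial as A) gives
  χ_A(x) = x^4 - 24*x^3 + 216*x^2 - 864*x + 1296
which factors as (x - 6)^4. The eigenvalues (with algebraic multiplicities) are λ = 6 with multiplicity 4.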